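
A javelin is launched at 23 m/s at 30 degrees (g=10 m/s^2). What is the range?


Given: v0 = 23 m/s, theta = 30 deg, g = 10 m/s^2
sin(2*30) = sin(60) = sqrt(3)/2
Using R = v0^2 * sin(2*theta) / g
R = 23^2 * (sqrt(3)/2) / 10
R = 529 * sqrt(3) / 20
R = 529/20*sqrt(3) m

529/20*sqrt(3) m


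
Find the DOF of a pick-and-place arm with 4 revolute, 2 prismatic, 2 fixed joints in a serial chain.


Given: serial robot with 4 revolute, 2 prismatic, 2 fixed joints
DOF contribution per joint type: revolute=1, prismatic=1, spherical=3, fixed=0
DOF = 4*1 + 2*1 + 2*0
DOF = 6

6


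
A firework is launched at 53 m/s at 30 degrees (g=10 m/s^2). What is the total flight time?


Given: v0 = 53 m/s, theta = 30 deg, g = 10 m/s^2
sin(30) = 1/2
Using T = 2*v0*sin(theta) / g
T = 2*53*1/2 / 10
T = 53 / 10
T = 53/10 s

53/10 s


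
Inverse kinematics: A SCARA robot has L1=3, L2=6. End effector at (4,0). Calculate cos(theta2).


Given: L1 = 3, L2 = 6, target (x, y) = (4, 0)
Using cos(theta2) = (x^2 + y^2 - L1^2 - L2^2) / (2*L1*L2)
x^2 + y^2 = 4^2 + 0 = 16
L1^2 + L2^2 = 9 + 36 = 45
Numerator = 16 - 45 = -29
Denominator = 2*3*6 = 36
cos(theta2) = -29/36 = -29/36

-29/36


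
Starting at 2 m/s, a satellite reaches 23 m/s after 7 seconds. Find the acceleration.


Given: initial velocity v0 = 2 m/s, final velocity v = 23 m/s, time t = 7 s
Using a = (v - v0) / t
a = (23 - 2) / 7
a = 21 / 7
a = 3 m/s^2

3 m/s^2


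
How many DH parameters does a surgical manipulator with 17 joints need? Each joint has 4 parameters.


Given: 17 joints, 4 DH parameters per joint (d, theta, a, alpha)
Total DH parameters = number_of_joints * 4
Total = 17 * 4
Total = 68

68


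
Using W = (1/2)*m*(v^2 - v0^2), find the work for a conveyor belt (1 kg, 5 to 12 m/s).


Given: m = 1 kg, v0 = 5 m/s, v = 12 m/s
Using W = (1/2)*m*(v^2 - v0^2)
v^2 = 12^2 = 144
v0^2 = 5^2 = 25
v^2 - v0^2 = 144 - 25 = 119
W = (1/2)*1*119 = 119/2 J

119/2 J


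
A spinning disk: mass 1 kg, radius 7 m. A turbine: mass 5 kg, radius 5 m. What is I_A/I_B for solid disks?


Given: M1=1 kg, R1=7 m, M2=5 kg, R2=5 m
For a disk: I = (1/2)*M*R^2, so I_A/I_B = (M1*R1^2)/(M2*R2^2)
M1*R1^2 = 1*49 = 49
M2*R2^2 = 5*25 = 125
I_A/I_B = 49/125 = 49/125

49/125


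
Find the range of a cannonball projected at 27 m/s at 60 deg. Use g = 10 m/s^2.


Given: v0 = 27 m/s, theta = 60 deg, g = 10 m/s^2
sin(2*60) = sin(120) = sqrt(3)/2
Using R = v0^2 * sin(2*theta) / g
R = 27^2 * (sqrt(3)/2) / 10
R = 729 * sqrt(3) / 20
R = 729/20*sqrt(3) m

729/20*sqrt(3) m


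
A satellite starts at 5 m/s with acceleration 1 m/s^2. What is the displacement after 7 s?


Given: v0 = 5 m/s, a = 1 m/s^2, t = 7 s
Using s = v0*t + (1/2)*a*t^2
s = 5*7 + (1/2)*1*7^2
s = 35 + (1/2)*49
s = 35 + 49/2
s = 119/2

119/2 m


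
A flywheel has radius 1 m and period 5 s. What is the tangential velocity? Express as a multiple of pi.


Given: radius r = 1 m, period T = 5 s
Using v = 2*pi*r / T
v = 2*pi*1 / 5
v = 2*pi / 5
v = 2/5*pi m/s

2/5*pi m/s


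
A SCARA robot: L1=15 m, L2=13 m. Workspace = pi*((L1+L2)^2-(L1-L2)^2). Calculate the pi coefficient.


Given: L1 = 15, L2 = 13
(L1+L2)^2 = (28)^2 = 784
(L1-L2)^2 = (2)^2 = 4
Difference = 784 - 4 = 780
This equals 4*L1*L2 = 4*15*13 = 780
Workspace area = 780*pi

780


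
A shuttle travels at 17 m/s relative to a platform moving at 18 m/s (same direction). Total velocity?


Given: object velocity = 17 m/s, platform velocity = 18 m/s (same direction)
Using classical velocity addition: v_total = v_object + v_platform
v_total = 17 + 18
v_total = 35 m/s

35 m/s


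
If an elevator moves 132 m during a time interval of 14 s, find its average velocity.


Given: distance d = 132 m, time t = 14 s
Using v = d / t
v = 132 / 14
v = 66/7 m/s

66/7 m/s


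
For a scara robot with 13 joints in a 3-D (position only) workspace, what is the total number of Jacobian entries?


Given: task space dimension = 3, joints = 13
Jacobian is a 3 x 13 matrix
Total entries = rows * columns
Total = 3 * 13
Total = 39

39


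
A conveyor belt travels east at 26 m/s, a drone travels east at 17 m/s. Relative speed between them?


Given: v_A = 26 m/s east, v_B = 17 m/s east
Both move in the same direction; relative speed = |v_A - v_B|
|26 - 17| = |9|
= 9 m/s

9 m/s


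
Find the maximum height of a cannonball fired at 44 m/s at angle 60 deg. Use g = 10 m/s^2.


Given: v0 = 44 m/s, theta = 60 deg, g = 10 m/s^2
sin^2(60) = 3/4
Using H = v0^2 * sin^2(theta) / (2*g)
H = 44^2 * 3/4 / (2*10)
H = 1936 * 3/4 / 20
H = 1452 / 20
H = 363/5 m

363/5 m


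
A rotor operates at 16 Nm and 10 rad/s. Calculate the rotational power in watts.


Given: tau = 16 Nm, omega = 10 rad/s
Using P = tau * omega
P = 16 * 10
P = 160 W

160 W


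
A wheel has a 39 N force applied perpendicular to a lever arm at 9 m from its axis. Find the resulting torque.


Given: F = 39 N, r = 9 m, angle = 90 deg (perpendicular)
Using tau = F * r * sin(90)
sin(90) = 1
tau = 39 * 9 * 1
tau = 351 Nm

351 Nm


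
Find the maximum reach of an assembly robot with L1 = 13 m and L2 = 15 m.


Given: L1 = 13 m, L2 = 15 m
For a 2-link planar arm, max reach = L1 + L2 (fully extended)
Max reach = 13 + 15
Max reach = 28 m

28 m


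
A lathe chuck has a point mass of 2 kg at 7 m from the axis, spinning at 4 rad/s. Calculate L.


Given: m = 2 kg, r = 7 m, omega = 4 rad/s
For a point mass: I = m*r^2
I = 2*7^2 = 2*49 = 98
L = I*omega = 98*4
L = 392 kg*m^2/s

392 kg*m^2/s


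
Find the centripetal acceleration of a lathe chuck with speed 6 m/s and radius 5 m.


Given: v = 6 m/s, r = 5 m
Using a_c = v^2 / r
a_c = 6^2 / 5
a_c = 36 / 5
a_c = 36/5 m/s^2

36/5 m/s^2


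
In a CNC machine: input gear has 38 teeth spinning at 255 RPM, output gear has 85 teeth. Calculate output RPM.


Given: N1 = 38 teeth, w1 = 255 RPM, N2 = 85 teeth
Using N1*w1 = N2*w2
w2 = N1*w1 / N2
w2 = 38*255 / 85
w2 = 9690 / 85
w2 = 114 RPM

114 RPM


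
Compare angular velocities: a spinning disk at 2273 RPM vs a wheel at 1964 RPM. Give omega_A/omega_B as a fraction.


Given: RPM_A = 2273, RPM_B = 1964
omega = 2*pi*RPM/60, so omega_A/omega_B = RPM_A / RPM_B
omega_A/omega_B = 2273 / 1964
omega_A/omega_B = 2273/1964

2273/1964


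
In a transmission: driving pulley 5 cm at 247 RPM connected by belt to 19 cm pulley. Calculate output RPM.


Given: D1 = 5 cm, w1 = 247 RPM, D2 = 19 cm
Using D1*w1 = D2*w2
w2 = D1*w1 / D2
w2 = 5*247 / 19
w2 = 1235 / 19
w2 = 65 RPM

65 RPM


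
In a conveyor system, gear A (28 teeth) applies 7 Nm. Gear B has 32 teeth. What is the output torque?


Given: N1 = 28, N2 = 32, T1 = 7 Nm
Using T2/T1 = N2/N1
T2 = T1 * N2 / N1
T2 = 7 * 32 / 28
T2 = 224 / 28
T2 = 8 Nm

8 Nm


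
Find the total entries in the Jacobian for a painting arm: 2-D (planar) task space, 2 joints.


Given: task space dimension = 2, joints = 2
Jacobian is a 2 x 2 matrix
Total entries = rows * columns
Total = 2 * 2
Total = 4

4


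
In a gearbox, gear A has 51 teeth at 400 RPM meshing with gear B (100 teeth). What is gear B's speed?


Given: N1 = 51 teeth, w1 = 400 RPM, N2 = 100 teeth
Using N1*w1 = N2*w2
w2 = N1*w1 / N2
w2 = 51*400 / 100
w2 = 20400 / 100
w2 = 204 RPM

204 RPM


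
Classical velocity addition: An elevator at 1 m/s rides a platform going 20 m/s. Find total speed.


Given: object velocity = 1 m/s, platform velocity = 20 m/s (same direction)
Using classical velocity addition: v_total = v_object + v_platform
v_total = 1 + 20
v_total = 21 m/s

21 m/s


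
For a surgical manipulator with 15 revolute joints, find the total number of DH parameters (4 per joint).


Given: 15 joints, 4 DH parameters per joint (d, theta, a, alpha)
Total DH parameters = number_of_joints * 4
Total = 15 * 4
Total = 60

60


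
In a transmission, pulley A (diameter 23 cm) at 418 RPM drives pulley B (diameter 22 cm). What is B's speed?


Given: D1 = 23 cm, w1 = 418 RPM, D2 = 22 cm
Using D1*w1 = D2*w2
w2 = D1*w1 / D2
w2 = 23*418 / 22
w2 = 9614 / 22
w2 = 437 RPM

437 RPM


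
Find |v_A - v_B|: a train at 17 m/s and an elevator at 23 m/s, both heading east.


Given: v_A = 17 m/s east, v_B = 23 m/s east
Both move in the same direction; relative speed = |v_A - v_B|
|17 - 23| = |-6|
= 6 m/s

6 m/s


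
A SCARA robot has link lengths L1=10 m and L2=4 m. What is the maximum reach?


Given: L1 = 10 m, L2 = 4 m
For a 2-link planar arm, max reach = L1 + L2 (fully extended)
Max reach = 10 + 4
Max reach = 14 m

14 m


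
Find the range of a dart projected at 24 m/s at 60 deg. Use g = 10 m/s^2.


Given: v0 = 24 m/s, theta = 60 deg, g = 10 m/s^2
sin(2*60) = sin(120) = sqrt(3)/2
Using R = v0^2 * sin(2*theta) / g
R = 24^2 * (sqrt(3)/2) / 10
R = 576 * sqrt(3) / 20
R = 144/5*sqrt(3) m

144/5*sqrt(3) m


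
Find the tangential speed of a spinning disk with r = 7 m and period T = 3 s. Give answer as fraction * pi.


Given: radius r = 7 m, period T = 3 s
Using v = 2*pi*r / T
v = 2*pi*7 / 3
v = 14*pi / 3
v = 14/3*pi m/s

14/3*pi m/s


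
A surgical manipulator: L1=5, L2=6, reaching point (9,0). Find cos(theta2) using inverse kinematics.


Given: L1 = 5, L2 = 6, target (x, y) = (9, 0)
Using cos(theta2) = (x^2 + y^2 - L1^2 - L2^2) / (2*L1*L2)
x^2 + y^2 = 9^2 + 0 = 81
L1^2 + L2^2 = 25 + 36 = 61
Numerator = 81 - 61 = 20
Denominator = 2*5*6 = 60
cos(theta2) = 20/60 = 1/3

1/3


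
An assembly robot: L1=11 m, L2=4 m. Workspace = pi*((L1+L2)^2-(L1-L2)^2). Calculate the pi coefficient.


Given: L1 = 11, L2 = 4
(L1+L2)^2 = (15)^2 = 225
(L1-L2)^2 = (7)^2 = 49
Difference = 225 - 49 = 176
This equals 4*L1*L2 = 4*11*4 = 176
Workspace area = 176*pi

176


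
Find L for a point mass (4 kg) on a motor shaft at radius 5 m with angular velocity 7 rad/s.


Given: m = 4 kg, r = 5 m, omega = 7 rad/s
For a point mass: I = m*r^2
I = 4*5^2 = 4*25 = 100
L = I*omega = 100*7
L = 700 kg*m^2/s

700 kg*m^2/s


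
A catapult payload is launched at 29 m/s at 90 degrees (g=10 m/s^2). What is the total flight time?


Given: v0 = 29 m/s, theta = 90 deg, g = 10 m/s^2
sin(90) = 1
Using T = 2*v0*sin(theta) / g
T = 2*29*1 / 10
T = 58 / 10
T = 29/5 s

29/5 s


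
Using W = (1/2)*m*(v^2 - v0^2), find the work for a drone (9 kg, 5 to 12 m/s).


Given: m = 9 kg, v0 = 5 m/s, v = 12 m/s
Using W = (1/2)*m*(v^2 - v0^2)
v^2 = 12^2 = 144
v0^2 = 5^2 = 25
v^2 - v0^2 = 144 - 25 = 119
W = (1/2)*9*119 = 1071/2 J

1071/2 J


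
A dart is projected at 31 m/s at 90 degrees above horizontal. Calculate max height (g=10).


Given: v0 = 31 m/s, theta = 90 deg, g = 10 m/s^2
sin^2(90) = 1
Using H = v0^2 * sin^2(theta) / (2*g)
H = 31^2 * 1 / (2*10)
H = 961 * 1 / 20
H = 961 / 20
H = 961/20 m

961/20 m


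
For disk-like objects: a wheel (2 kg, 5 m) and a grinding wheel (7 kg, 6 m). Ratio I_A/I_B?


Given: M1=2 kg, R1=5 m, M2=7 kg, R2=6 m
For a disk: I = (1/2)*M*R^2, so I_A/I_B = (M1*R1^2)/(M2*R2^2)
M1*R1^2 = 2*25 = 50
M2*R2^2 = 7*36 = 252
I_A/I_B = 50/252 = 25/126

25/126


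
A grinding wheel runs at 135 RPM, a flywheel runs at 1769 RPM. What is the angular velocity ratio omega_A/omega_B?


Given: RPM_A = 135, RPM_B = 1769
omega = 2*pi*RPM/60, so omega_A/omega_B = RPM_A / RPM_B
omega_A/omega_B = 135 / 1769
omega_A/omega_B = 135/1769

135/1769


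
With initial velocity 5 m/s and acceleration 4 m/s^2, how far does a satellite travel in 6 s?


Given: v0 = 5 m/s, a = 4 m/s^2, t = 6 s
Using s = v0*t + (1/2)*a*t^2
s = 5*6 + (1/2)*4*6^2
s = 30 + (1/2)*144
s = 30 + 72
s = 102

102 m


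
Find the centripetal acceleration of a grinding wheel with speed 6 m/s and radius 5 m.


Given: v = 6 m/s, r = 5 m
Using a_c = v^2 / r
a_c = 6^2 / 5
a_c = 36 / 5
a_c = 36/5 m/s^2

36/5 m/s^2


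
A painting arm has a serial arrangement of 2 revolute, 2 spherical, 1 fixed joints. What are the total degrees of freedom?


Given: serial robot with 2 revolute, 2 spherical, 1 fixed joints
DOF contribution per joint type: revolute=1, prismatic=1, spherical=3, fixed=0
DOF = 2*1 + 2*3 + 1*0
DOF = 8

8


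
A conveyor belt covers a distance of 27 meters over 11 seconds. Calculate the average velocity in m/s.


Given: distance d = 27 m, time t = 11 s
Using v = d / t
v = 27 / 11
v = 27/11 m/s

27/11 m/s


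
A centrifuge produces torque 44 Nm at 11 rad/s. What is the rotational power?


Given: tau = 44 Nm, omega = 11 rad/s
Using P = tau * omega
P = 44 * 11
P = 484 W

484 W


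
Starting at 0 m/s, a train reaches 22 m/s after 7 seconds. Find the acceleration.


Given: initial velocity v0 = 0 m/s, final velocity v = 22 m/s, time t = 7 s
Using a = (v - v0) / t
a = (22 - 0) / 7
a = 22 / 7
a = 22/7 m/s^2

22/7 m/s^2


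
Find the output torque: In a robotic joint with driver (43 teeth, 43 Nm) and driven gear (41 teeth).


Given: N1 = 43, N2 = 41, T1 = 43 Nm
Using T2/T1 = N2/N1
T2 = T1 * N2 / N1
T2 = 43 * 41 / 43
T2 = 1763 / 43
T2 = 41 Nm

41 Nm


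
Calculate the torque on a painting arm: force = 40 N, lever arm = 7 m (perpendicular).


Given: F = 40 N, r = 7 m, angle = 90 deg (perpendicular)
Using tau = F * r * sin(90)
sin(90) = 1
tau = 40 * 7 * 1
tau = 280 Nm

280 Nm


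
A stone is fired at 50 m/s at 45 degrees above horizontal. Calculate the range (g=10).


Given: v0 = 50 m/s, theta = 45 deg, g = 10 m/s^2
sin(2*45) = sin(90) = 1
Using R = v0^2 * sin(2*theta) / g
R = 50^2 * 1 / 10
R = 2500 / 10
R = 250 m

250 m


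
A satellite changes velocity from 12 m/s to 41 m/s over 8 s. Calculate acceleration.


Given: initial velocity v0 = 12 m/s, final velocity v = 41 m/s, time t = 8 s
Using a = (v - v0) / t
a = (41 - 12) / 8
a = 29 / 8
a = 29/8 m/s^2

29/8 m/s^2


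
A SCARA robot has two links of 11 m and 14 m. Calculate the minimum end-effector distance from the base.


Given: L1 = 11 m, L2 = 14 m
For a 2-link planar arm, min reach = |L1 - L2| (second link folded back)
Min reach = |11 - 14|
Min reach = 3 m

3 m


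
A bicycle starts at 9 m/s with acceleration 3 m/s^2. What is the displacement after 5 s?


Given: v0 = 9 m/s, a = 3 m/s^2, t = 5 s
Using s = v0*t + (1/2)*a*t^2
s = 9*5 + (1/2)*3*5^2
s = 45 + (1/2)*75
s = 45 + 75/2
s = 165/2

165/2 m


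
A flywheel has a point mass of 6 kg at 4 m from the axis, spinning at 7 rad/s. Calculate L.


Given: m = 6 kg, r = 4 m, omega = 7 rad/s
For a point mass: I = m*r^2
I = 6*4^2 = 6*16 = 96
L = I*omega = 96*7
L = 672 kg*m^2/s

672 kg*m^2/s


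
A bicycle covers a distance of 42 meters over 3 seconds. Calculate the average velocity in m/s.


Given: distance d = 42 m, time t = 3 s
Using v = d / t
v = 42 / 3
v = 14 m/s

14 m/s


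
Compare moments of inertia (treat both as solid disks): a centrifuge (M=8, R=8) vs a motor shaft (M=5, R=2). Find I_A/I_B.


Given: M1=8 kg, R1=8 m, M2=5 kg, R2=2 m
For a disk: I = (1/2)*M*R^2, so I_A/I_B = (M1*R1^2)/(M2*R2^2)
M1*R1^2 = 8*64 = 512
M2*R2^2 = 5*4 = 20
I_A/I_B = 512/20 = 128/5

128/5


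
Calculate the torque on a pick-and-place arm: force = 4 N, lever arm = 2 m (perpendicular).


Given: F = 4 N, r = 2 m, angle = 90 deg (perpendicular)
Using tau = F * r * sin(90)
sin(90) = 1
tau = 4 * 2 * 1
tau = 8 Nm

8 Nm


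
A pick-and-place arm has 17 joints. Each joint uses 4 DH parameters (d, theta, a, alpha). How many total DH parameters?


Given: 17 joints, 4 DH parameters per joint (d, theta, a, alpha)
Total DH parameters = number_of_joints * 4
Total = 17 * 4
Total = 68

68


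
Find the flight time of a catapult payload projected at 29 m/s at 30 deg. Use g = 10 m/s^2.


Given: v0 = 29 m/s, theta = 30 deg, g = 10 m/s^2
sin(30) = 1/2
Using T = 2*v0*sin(theta) / g
T = 2*29*1/2 / 10
T = 29 / 10
T = 29/10 s

29/10 s


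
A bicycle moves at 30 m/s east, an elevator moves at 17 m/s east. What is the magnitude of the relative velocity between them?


Given: v_A = 30 m/s east, v_B = 17 m/s east
Both move in the same direction; relative speed = |v_A - v_B|
|30 - 17| = |13|
= 13 m/s

13 m/s


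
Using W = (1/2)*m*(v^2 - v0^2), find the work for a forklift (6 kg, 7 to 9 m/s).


Given: m = 6 kg, v0 = 7 m/s, v = 9 m/s
Using W = (1/2)*m*(v^2 - v0^2)
v^2 = 9^2 = 81
v0^2 = 7^2 = 49
v^2 - v0^2 = 81 - 49 = 32
W = (1/2)*6*32 = 96 J

96 J


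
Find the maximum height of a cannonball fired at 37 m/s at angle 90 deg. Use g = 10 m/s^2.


Given: v0 = 37 m/s, theta = 90 deg, g = 10 m/s^2
sin^2(90) = 1
Using H = v0^2 * sin^2(theta) / (2*g)
H = 37^2 * 1 / (2*10)
H = 1369 * 1 / 20
H = 1369 / 20
H = 1369/20 m

1369/20 m


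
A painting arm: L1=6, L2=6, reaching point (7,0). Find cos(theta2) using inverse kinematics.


Given: L1 = 6, L2 = 6, target (x, y) = (7, 0)
Using cos(theta2) = (x^2 + y^2 - L1^2 - L2^2) / (2*L1*L2)
x^2 + y^2 = 7^2 + 0 = 49
L1^2 + L2^2 = 36 + 36 = 72
Numerator = 49 - 72 = -23
Denominator = 2*6*6 = 72
cos(theta2) = -23/72 = -23/72

-23/72


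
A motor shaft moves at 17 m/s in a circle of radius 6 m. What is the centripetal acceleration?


Given: v = 17 m/s, r = 6 m
Using a_c = v^2 / r
a_c = 17^2 / 6
a_c = 289 / 6
a_c = 289/6 m/s^2

289/6 m/s^2


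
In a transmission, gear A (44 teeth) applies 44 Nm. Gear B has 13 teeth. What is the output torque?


Given: N1 = 44, N2 = 13, T1 = 44 Nm
Using T2/T1 = N2/N1
T2 = T1 * N2 / N1
T2 = 44 * 13 / 44
T2 = 572 / 44
T2 = 13 Nm

13 Nm


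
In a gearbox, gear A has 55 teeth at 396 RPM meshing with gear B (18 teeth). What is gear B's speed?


Given: N1 = 55 teeth, w1 = 396 RPM, N2 = 18 teeth
Using N1*w1 = N2*w2
w2 = N1*w1 / N2
w2 = 55*396 / 18
w2 = 21780 / 18
w2 = 1210 RPM

1210 RPM


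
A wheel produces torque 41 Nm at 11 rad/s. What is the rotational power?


Given: tau = 41 Nm, omega = 11 rad/s
Using P = tau * omega
P = 41 * 11
P = 451 W

451 W


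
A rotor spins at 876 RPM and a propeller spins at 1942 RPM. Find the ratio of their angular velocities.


Given: RPM_A = 876, RPM_B = 1942
omega = 2*pi*RPM/60, so omega_A/omega_B = RPM_A / RPM_B
omega_A/omega_B = 876 / 1942
omega_A/omega_B = 438/971

438/971


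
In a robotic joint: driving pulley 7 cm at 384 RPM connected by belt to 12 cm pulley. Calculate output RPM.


Given: D1 = 7 cm, w1 = 384 RPM, D2 = 12 cm
Using D1*w1 = D2*w2
w2 = D1*w1 / D2
w2 = 7*384 / 12
w2 = 2688 / 12
w2 = 224 RPM

224 RPM


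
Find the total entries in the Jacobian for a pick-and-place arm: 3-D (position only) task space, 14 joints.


Given: task space dimension = 3, joints = 14
Jacobian is a 3 x 14 matrix
Total entries = rows * columns
Total = 3 * 14
Total = 42

42


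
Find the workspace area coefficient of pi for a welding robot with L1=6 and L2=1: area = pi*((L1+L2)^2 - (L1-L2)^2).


Given: L1 = 6, L2 = 1
(L1+L2)^2 = (7)^2 = 49
(L1-L2)^2 = (5)^2 = 25
Difference = 49 - 25 = 24
This equals 4*L1*L2 = 4*6*1 = 24
Workspace area = 24*pi

24


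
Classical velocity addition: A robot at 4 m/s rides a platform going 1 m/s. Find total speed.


Given: object velocity = 4 m/s, platform velocity = 1 m/s (same direction)
Using classical velocity addition: v_total = v_object + v_platform
v_total = 4 + 1
v_total = 5 m/s

5 m/s


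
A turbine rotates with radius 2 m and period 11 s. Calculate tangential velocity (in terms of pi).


Given: radius r = 2 m, period T = 11 s
Using v = 2*pi*r / T
v = 2*pi*2 / 11
v = 4*pi / 11
v = 4/11*pi m/s

4/11*pi m/s


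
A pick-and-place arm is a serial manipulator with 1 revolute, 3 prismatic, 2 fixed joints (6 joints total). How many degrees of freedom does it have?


Given: serial robot with 1 revolute, 3 prismatic, 2 fixed joints
DOF contribution per joint type: revolute=1, prismatic=1, spherical=3, fixed=0
DOF = 1*1 + 3*1 + 2*0
DOF = 4

4


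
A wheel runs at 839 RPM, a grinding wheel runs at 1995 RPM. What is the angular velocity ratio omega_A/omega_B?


Given: RPM_A = 839, RPM_B = 1995
omega = 2*pi*RPM/60, so omega_A/omega_B = RPM_A / RPM_B
omega_A/omega_B = 839 / 1995
omega_A/omega_B = 839/1995

839/1995


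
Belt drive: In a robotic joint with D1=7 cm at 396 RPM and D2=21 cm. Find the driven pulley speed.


Given: D1 = 7 cm, w1 = 396 RPM, D2 = 21 cm
Using D1*w1 = D2*w2
w2 = D1*w1 / D2
w2 = 7*396 / 21
w2 = 2772 / 21
w2 = 132 RPM

132 RPM


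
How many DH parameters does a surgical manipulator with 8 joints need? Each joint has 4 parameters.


Given: 8 joints, 4 DH parameters per joint (d, theta, a, alpha)
Total DH parameters = number_of_joints * 4
Total = 8 * 4
Total = 32

32


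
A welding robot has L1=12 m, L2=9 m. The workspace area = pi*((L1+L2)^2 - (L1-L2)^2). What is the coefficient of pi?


Given: L1 = 12, L2 = 9
(L1+L2)^2 = (21)^2 = 441
(L1-L2)^2 = (3)^2 = 9
Difference = 441 - 9 = 432
This equals 4*L1*L2 = 4*12*9 = 432
Workspace area = 432*pi

432


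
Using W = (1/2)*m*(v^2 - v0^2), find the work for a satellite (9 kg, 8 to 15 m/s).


Given: m = 9 kg, v0 = 8 m/s, v = 15 m/s
Using W = (1/2)*m*(v^2 - v0^2)
v^2 = 15^2 = 225
v0^2 = 8^2 = 64
v^2 - v0^2 = 225 - 64 = 161
W = (1/2)*9*161 = 1449/2 J

1449/2 J


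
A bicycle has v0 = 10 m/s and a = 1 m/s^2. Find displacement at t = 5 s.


Given: v0 = 10 m/s, a = 1 m/s^2, t = 5 s
Using s = v0*t + (1/2)*a*t^2
s = 10*5 + (1/2)*1*5^2
s = 50 + (1/2)*25
s = 50 + 25/2
s = 125/2

125/2 m


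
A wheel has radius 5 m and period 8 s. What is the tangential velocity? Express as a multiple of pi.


Given: radius r = 5 m, period T = 8 s
Using v = 2*pi*r / T
v = 2*pi*5 / 8
v = 10*pi / 8
v = 5/4*pi m/s

5/4*pi m/s


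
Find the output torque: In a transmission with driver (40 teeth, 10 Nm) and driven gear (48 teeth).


Given: N1 = 40, N2 = 48, T1 = 10 Nm
Using T2/T1 = N2/N1
T2 = T1 * N2 / N1
T2 = 10 * 48 / 40
T2 = 480 / 40
T2 = 12 Nm

12 Nm


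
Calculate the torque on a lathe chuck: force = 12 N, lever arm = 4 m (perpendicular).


Given: F = 12 N, r = 4 m, angle = 90 deg (perpendicular)
Using tau = F * r * sin(90)
sin(90) = 1
tau = 12 * 4 * 1
tau = 48 Nm

48 Nm


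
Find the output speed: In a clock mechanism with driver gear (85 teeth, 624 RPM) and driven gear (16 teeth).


Given: N1 = 85 teeth, w1 = 624 RPM, N2 = 16 teeth
Using N1*w1 = N2*w2
w2 = N1*w1 / N2
w2 = 85*624 / 16
w2 = 53040 / 16
w2 = 3315 RPM

3315 RPM


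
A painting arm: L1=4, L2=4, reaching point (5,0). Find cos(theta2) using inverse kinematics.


Given: L1 = 4, L2 = 4, target (x, y) = (5, 0)
Using cos(theta2) = (x^2 + y^2 - L1^2 - L2^2) / (2*L1*L2)
x^2 + y^2 = 5^2 + 0 = 25
L1^2 + L2^2 = 16 + 16 = 32
Numerator = 25 - 32 = -7
Denominator = 2*4*4 = 32
cos(theta2) = -7/32 = -7/32

-7/32


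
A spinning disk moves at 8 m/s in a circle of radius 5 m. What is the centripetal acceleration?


Given: v = 8 m/s, r = 5 m
Using a_c = v^2 / r
a_c = 8^2 / 5
a_c = 64 / 5
a_c = 64/5 m/s^2

64/5 m/s^2


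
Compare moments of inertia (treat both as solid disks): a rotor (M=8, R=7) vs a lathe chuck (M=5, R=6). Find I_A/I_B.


Given: M1=8 kg, R1=7 m, M2=5 kg, R2=6 m
For a disk: I = (1/2)*M*R^2, so I_A/I_B = (M1*R1^2)/(M2*R2^2)
M1*R1^2 = 8*49 = 392
M2*R2^2 = 5*36 = 180
I_A/I_B = 392/180 = 98/45

98/45


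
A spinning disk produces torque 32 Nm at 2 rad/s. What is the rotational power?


Given: tau = 32 Nm, omega = 2 rad/s
Using P = tau * omega
P = 32 * 2
P = 64 W

64 W


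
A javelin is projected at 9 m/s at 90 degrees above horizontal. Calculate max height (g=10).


Given: v0 = 9 m/s, theta = 90 deg, g = 10 m/s^2
sin^2(90) = 1
Using H = v0^2 * sin^2(theta) / (2*g)
H = 9^2 * 1 / (2*10)
H = 81 * 1 / 20
H = 81 / 20
H = 81/20 m

81/20 m


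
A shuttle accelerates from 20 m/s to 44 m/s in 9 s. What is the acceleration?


Given: initial velocity v0 = 20 m/s, final velocity v = 44 m/s, time t = 9 s
Using a = (v - v0) / t
a = (44 - 20) / 9
a = 24 / 9
a = 8/3 m/s^2

8/3 m/s^2


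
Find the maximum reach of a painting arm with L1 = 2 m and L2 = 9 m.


Given: L1 = 2 m, L2 = 9 m
For a 2-link planar arm, max reach = L1 + L2 (fully extended)
Max reach = 2 + 9
Max reach = 11 m

11 m


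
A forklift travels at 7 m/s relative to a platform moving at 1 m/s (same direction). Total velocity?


Given: object velocity = 7 m/s, platform velocity = 1 m/s (same direction)
Using classical velocity addition: v_total = v_object + v_platform
v_total = 7 + 1
v_total = 8 m/s

8 m/s


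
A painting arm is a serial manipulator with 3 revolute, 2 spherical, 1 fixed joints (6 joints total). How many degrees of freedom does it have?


Given: serial robot with 3 revolute, 2 spherical, 1 fixed joints
DOF contribution per joint type: revolute=1, prismatic=1, spherical=3, fixed=0
DOF = 3*1 + 2*3 + 1*0
DOF = 9

9


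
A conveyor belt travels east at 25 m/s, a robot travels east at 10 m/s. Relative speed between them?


Given: v_A = 25 m/s east, v_B = 10 m/s east
Both move in the same direction; relative speed = |v_A - v_B|
|25 - 10| = |15|
= 15 m/s

15 m/s


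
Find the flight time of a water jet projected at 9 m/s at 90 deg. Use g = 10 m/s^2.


Given: v0 = 9 m/s, theta = 90 deg, g = 10 m/s^2
sin(90) = 1
Using T = 2*v0*sin(theta) / g
T = 2*9*1 / 10
T = 18 / 10
T = 9/5 s

9/5 s


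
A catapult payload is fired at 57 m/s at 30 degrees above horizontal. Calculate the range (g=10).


Given: v0 = 57 m/s, theta = 30 deg, g = 10 m/s^2
sin(2*30) = sin(60) = sqrt(3)/2
Using R = v0^2 * sin(2*theta) / g
R = 57^2 * (sqrt(3)/2) / 10
R = 3249 * sqrt(3) / 20
R = 3249/20*sqrt(3) m

3249/20*sqrt(3) m


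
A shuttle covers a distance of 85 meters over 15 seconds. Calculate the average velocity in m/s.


Given: distance d = 85 m, time t = 15 s
Using v = d / t
v = 85 / 15
v = 17/3 m/s

17/3 m/s


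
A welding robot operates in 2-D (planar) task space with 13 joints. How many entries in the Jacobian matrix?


Given: task space dimension = 2, joints = 13
Jacobian is a 2 x 13 matrix
Total entries = rows * columns
Total = 2 * 13
Total = 26

26


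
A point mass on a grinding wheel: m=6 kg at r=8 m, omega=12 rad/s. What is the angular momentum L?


Given: m = 6 kg, r = 8 m, omega = 12 rad/s
For a point mass: I = m*r^2
I = 6*8^2 = 6*64 = 384
L = I*omega = 384*12
L = 4608 kg*m^2/s

4608 kg*m^2/s


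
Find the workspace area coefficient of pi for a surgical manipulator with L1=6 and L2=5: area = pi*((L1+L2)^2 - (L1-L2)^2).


Given: L1 = 6, L2 = 5
(L1+L2)^2 = (11)^2 = 121
(L1-L2)^2 = (1)^2 = 1
Difference = 121 - 1 = 120
This equals 4*L1*L2 = 4*6*5 = 120
Workspace area = 120*pi

120


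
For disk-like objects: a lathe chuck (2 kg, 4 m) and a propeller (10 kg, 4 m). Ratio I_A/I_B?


Given: M1=2 kg, R1=4 m, M2=10 kg, R2=4 m
For a disk: I = (1/2)*M*R^2, so I_A/I_B = (M1*R1^2)/(M2*R2^2)
M1*R1^2 = 2*16 = 32
M2*R2^2 = 10*16 = 160
I_A/I_B = 32/160 = 1/5

1/5


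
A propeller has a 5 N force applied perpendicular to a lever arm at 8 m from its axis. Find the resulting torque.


Given: F = 5 N, r = 8 m, angle = 90 deg (perpendicular)
Using tau = F * r * sin(90)
sin(90) = 1
tau = 5 * 8 * 1
tau = 40 Nm

40 Nm


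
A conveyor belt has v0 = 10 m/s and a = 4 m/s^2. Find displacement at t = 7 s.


Given: v0 = 10 m/s, a = 4 m/s^2, t = 7 s
Using s = v0*t + (1/2)*a*t^2
s = 10*7 + (1/2)*4*7^2
s = 70 + (1/2)*196
s = 70 + 98
s = 168

168 m


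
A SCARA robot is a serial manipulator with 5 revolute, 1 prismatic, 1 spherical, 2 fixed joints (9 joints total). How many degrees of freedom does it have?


Given: serial robot with 5 revolute, 1 prismatic, 1 spherical, 2 fixed joints
DOF contribution per joint type: revolute=1, prismatic=1, spherical=3, fixed=0
DOF = 5*1 + 1*1 + 1*3 + 2*0
DOF = 9

9


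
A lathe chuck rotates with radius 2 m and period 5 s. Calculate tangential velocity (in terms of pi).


Given: radius r = 2 m, period T = 5 s
Using v = 2*pi*r / T
v = 2*pi*2 / 5
v = 4*pi / 5
v = 4/5*pi m/s

4/5*pi m/s


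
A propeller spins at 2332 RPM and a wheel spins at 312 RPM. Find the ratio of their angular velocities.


Given: RPM_A = 2332, RPM_B = 312
omega = 2*pi*RPM/60, so omega_A/omega_B = RPM_A / RPM_B
omega_A/omega_B = 2332 / 312
omega_A/omega_B = 583/78

583/78


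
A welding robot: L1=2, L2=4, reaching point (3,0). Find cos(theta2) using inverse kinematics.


Given: L1 = 2, L2 = 4, target (x, y) = (3, 0)
Using cos(theta2) = (x^2 + y^2 - L1^2 - L2^2) / (2*L1*L2)
x^2 + y^2 = 3^2 + 0 = 9
L1^2 + L2^2 = 4 + 16 = 20
Numerator = 9 - 20 = -11
Denominator = 2*2*4 = 16
cos(theta2) = -11/16 = -11/16

-11/16


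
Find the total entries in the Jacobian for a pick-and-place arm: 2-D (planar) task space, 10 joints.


Given: task space dimension = 2, joints = 10
Jacobian is a 2 x 10 matrix
Total entries = rows * columns
Total = 2 * 10
Total = 20

20


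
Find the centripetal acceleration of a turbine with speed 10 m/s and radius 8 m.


Given: v = 10 m/s, r = 8 m
Using a_c = v^2 / r
a_c = 10^2 / 8
a_c = 100 / 8
a_c = 25/2 m/s^2

25/2 m/s^2


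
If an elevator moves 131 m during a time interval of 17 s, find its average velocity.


Given: distance d = 131 m, time t = 17 s
Using v = d / t
v = 131 / 17
v = 131/17 m/s

131/17 m/s


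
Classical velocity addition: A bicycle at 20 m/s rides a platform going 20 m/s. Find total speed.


Given: object velocity = 20 m/s, platform velocity = 20 m/s (same direction)
Using classical velocity addition: v_total = v_object + v_platform
v_total = 20 + 20
v_total = 40 m/s

40 m/s


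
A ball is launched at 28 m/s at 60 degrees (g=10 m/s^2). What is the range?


Given: v0 = 28 m/s, theta = 60 deg, g = 10 m/s^2
sin(2*60) = sin(120) = sqrt(3)/2
Using R = v0^2 * sin(2*theta) / g
R = 28^2 * (sqrt(3)/2) / 10
R = 784 * sqrt(3) / 20
R = 196/5*sqrt(3) m

196/5*sqrt(3) m


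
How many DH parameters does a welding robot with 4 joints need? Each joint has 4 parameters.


Given: 4 joints, 4 DH parameters per joint (d, theta, a, alpha)
Total DH parameters = number_of_joints * 4
Total = 4 * 4
Total = 16

16


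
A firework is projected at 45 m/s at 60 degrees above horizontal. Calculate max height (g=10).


Given: v0 = 45 m/s, theta = 60 deg, g = 10 m/s^2
sin^2(60) = 3/4
Using H = v0^2 * sin^2(theta) / (2*g)
H = 45^2 * 3/4 / (2*10)
H = 2025 * 3/4 / 20
H = 6075/4 / 20
H = 1215/16 m

1215/16 m


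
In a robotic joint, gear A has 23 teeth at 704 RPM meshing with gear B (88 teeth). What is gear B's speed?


Given: N1 = 23 teeth, w1 = 704 RPM, N2 = 88 teeth
Using N1*w1 = N2*w2
w2 = N1*w1 / N2
w2 = 23*704 / 88
w2 = 16192 / 88
w2 = 184 RPM

184 RPM


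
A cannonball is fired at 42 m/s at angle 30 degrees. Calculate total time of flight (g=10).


Given: v0 = 42 m/s, theta = 30 deg, g = 10 m/s^2
sin(30) = 1/2
Using T = 2*v0*sin(theta) / g
T = 2*42*1/2 / 10
T = 42 / 10
T = 21/5 s

21/5 s


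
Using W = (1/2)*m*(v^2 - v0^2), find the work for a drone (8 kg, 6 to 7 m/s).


Given: m = 8 kg, v0 = 6 m/s, v = 7 m/s
Using W = (1/2)*m*(v^2 - v0^2)
v^2 = 7^2 = 49
v0^2 = 6^2 = 36
v^2 - v0^2 = 49 - 36 = 13
W = (1/2)*8*13 = 52 J

52 J


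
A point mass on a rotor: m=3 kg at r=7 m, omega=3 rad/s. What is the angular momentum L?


Given: m = 3 kg, r = 7 m, omega = 3 rad/s
For a point mass: I = m*r^2
I = 3*7^2 = 3*49 = 147
L = I*omega = 147*3
L = 441 kg*m^2/s

441 kg*m^2/s


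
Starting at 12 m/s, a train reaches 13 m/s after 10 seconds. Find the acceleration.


Given: initial velocity v0 = 12 m/s, final velocity v = 13 m/s, time t = 10 s
Using a = (v - v0) / t
a = (13 - 12) / 10
a = 1 / 10
a = 1/10 m/s^2

1/10 m/s^2


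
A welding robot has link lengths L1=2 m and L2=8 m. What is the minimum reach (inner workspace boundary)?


Given: L1 = 2 m, L2 = 8 m
For a 2-link planar arm, min reach = |L1 - L2| (second link folded back)
Min reach = |2 - 8|
Min reach = 6 m

6 m


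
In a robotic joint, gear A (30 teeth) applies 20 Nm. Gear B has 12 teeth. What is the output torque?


Given: N1 = 30, N2 = 12, T1 = 20 Nm
Using T2/T1 = N2/N1
T2 = T1 * N2 / N1
T2 = 20 * 12 / 30
T2 = 240 / 30
T2 = 8 Nm

8 Nm


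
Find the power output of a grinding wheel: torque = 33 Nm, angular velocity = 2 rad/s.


Given: tau = 33 Nm, omega = 2 rad/s
Using P = tau * omega
P = 33 * 2
P = 66 W

66 W


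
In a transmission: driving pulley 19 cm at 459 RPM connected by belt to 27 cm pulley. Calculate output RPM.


Given: D1 = 19 cm, w1 = 459 RPM, D2 = 27 cm
Using D1*w1 = D2*w2
w2 = D1*w1 / D2
w2 = 19*459 / 27
w2 = 8721 / 27
w2 = 323 RPM

323 RPM


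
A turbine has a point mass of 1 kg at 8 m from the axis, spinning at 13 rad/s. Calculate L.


Given: m = 1 kg, r = 8 m, omega = 13 rad/s
For a point mass: I = m*r^2
I = 1*8^2 = 1*64 = 64
L = I*omega = 64*13
L = 832 kg*m^2/s

832 kg*m^2/s


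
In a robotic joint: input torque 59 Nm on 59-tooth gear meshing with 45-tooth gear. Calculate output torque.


Given: N1 = 59, N2 = 45, T1 = 59 Nm
Using T2/T1 = N2/N1
T2 = T1 * N2 / N1
T2 = 59 * 45 / 59
T2 = 2655 / 59
T2 = 45 Nm

45 Nm


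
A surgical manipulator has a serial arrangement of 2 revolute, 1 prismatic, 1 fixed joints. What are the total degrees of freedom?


Given: serial robot with 2 revolute, 1 prismatic, 1 fixed joints
DOF contribution per joint type: revolute=1, prismatic=1, spherical=3, fixed=0
DOF = 2*1 + 1*1 + 1*0
DOF = 3

3


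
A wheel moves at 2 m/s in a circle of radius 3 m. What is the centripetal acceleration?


Given: v = 2 m/s, r = 3 m
Using a_c = v^2 / r
a_c = 2^2 / 3
a_c = 4 / 3
a_c = 4/3 m/s^2

4/3 m/s^2


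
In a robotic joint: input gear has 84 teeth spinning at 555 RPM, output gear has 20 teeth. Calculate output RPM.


Given: N1 = 84 teeth, w1 = 555 RPM, N2 = 20 teeth
Using N1*w1 = N2*w2
w2 = N1*w1 / N2
w2 = 84*555 / 20
w2 = 46620 / 20
w2 = 2331 RPM

2331 RPM


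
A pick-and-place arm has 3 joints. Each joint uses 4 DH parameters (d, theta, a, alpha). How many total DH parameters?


Given: 3 joints, 4 DH parameters per joint (d, theta, a, alpha)
Total DH parameters = number_of_joints * 4
Total = 3 * 4
Total = 12

12


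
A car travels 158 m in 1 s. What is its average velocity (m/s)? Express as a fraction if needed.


Given: distance d = 158 m, time t = 1 s
Using v = d / t
v = 158 / 1
v = 158 m/s

158 m/s


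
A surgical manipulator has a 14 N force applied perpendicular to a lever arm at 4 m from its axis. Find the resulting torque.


Given: F = 14 N, r = 4 m, angle = 90 deg (perpendicular)
Using tau = F * r * sin(90)
sin(90) = 1
tau = 14 * 4 * 1
tau = 56 Nm

56 Nm


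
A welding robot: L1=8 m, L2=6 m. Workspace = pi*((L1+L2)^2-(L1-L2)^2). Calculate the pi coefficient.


Given: L1 = 8, L2 = 6
(L1+L2)^2 = (14)^2 = 196
(L1-L2)^2 = (2)^2 = 4
Difference = 196 - 4 = 192
This equals 4*L1*L2 = 4*8*6 = 192
Workspace area = 192*pi

192


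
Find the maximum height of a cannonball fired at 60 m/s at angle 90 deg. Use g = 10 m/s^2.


Given: v0 = 60 m/s, theta = 90 deg, g = 10 m/s^2
sin^2(90) = 1
Using H = v0^2 * sin^2(theta) / (2*g)
H = 60^2 * 1 / (2*10)
H = 3600 * 1 / 20
H = 3600 / 20
H = 180 m

180 m


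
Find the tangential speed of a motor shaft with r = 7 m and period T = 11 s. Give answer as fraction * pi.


Given: radius r = 7 m, period T = 11 s
Using v = 2*pi*r / T
v = 2*pi*7 / 11
v = 14*pi / 11
v = 14/11*pi m/s

14/11*pi m/s


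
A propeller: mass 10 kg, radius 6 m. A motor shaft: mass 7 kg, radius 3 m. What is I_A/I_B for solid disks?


Given: M1=10 kg, R1=6 m, M2=7 kg, R2=3 m
For a disk: I = (1/2)*M*R^2, so I_A/I_B = (M1*R1^2)/(M2*R2^2)
M1*R1^2 = 10*36 = 360
M2*R2^2 = 7*9 = 63
I_A/I_B = 360/63 = 40/7

40/7


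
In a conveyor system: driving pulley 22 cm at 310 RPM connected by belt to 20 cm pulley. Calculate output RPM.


Given: D1 = 22 cm, w1 = 310 RPM, D2 = 20 cm
Using D1*w1 = D2*w2
w2 = D1*w1 / D2
w2 = 22*310 / 20
w2 = 6820 / 20
w2 = 341 RPM

341 RPM


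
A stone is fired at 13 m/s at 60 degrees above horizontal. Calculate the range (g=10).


Given: v0 = 13 m/s, theta = 60 deg, g = 10 m/s^2
sin(2*60) = sin(120) = sqrt(3)/2
Using R = v0^2 * sin(2*theta) / g
R = 13^2 * (sqrt(3)/2) / 10
R = 169 * sqrt(3) / 20
R = 169/20*sqrt(3) m

169/20*sqrt(3) m


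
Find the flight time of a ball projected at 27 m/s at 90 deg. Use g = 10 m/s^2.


Given: v0 = 27 m/s, theta = 90 deg, g = 10 m/s^2
sin(90) = 1
Using T = 2*v0*sin(theta) / g
T = 2*27*1 / 10
T = 54 / 10
T = 27/5 s

27/5 s


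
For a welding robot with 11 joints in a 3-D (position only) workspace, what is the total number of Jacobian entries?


Given: task space dimension = 3, joints = 11
Jacobian is a 3 x 11 matrix
Total entries = rows * columns
Total = 3 * 11
Total = 33

33


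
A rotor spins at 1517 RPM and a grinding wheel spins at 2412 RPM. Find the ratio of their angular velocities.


Given: RPM_A = 1517, RPM_B = 2412
omega = 2*pi*RPM/60, so omega_A/omega_B = RPM_A / RPM_B
omega_A/omega_B = 1517 / 2412
omega_A/omega_B = 1517/2412

1517/2412


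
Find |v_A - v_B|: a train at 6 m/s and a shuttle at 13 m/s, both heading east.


Given: v_A = 6 m/s east, v_B = 13 m/s east
Both move in the same direction; relative speed = |v_A - v_B|
|6 - 13| = |-7|
= 7 m/s

7 m/s


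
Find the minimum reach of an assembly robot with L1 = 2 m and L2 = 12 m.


Given: L1 = 2 m, L2 = 12 m
For a 2-link planar arm, min reach = |L1 - L2| (second link folded back)
Min reach = |2 - 12|
Min reach = 10 m

10 m


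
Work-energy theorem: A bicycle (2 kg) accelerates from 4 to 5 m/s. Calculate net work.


Given: m = 2 kg, v0 = 4 m/s, v = 5 m/s
Using W = (1/2)*m*(v^2 - v0^2)
v^2 = 5^2 = 25
v0^2 = 4^2 = 16
v^2 - v0^2 = 25 - 16 = 9
W = (1/2)*2*9 = 9 J

9 J


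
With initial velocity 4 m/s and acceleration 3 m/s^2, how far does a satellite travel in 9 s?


Given: v0 = 4 m/s, a = 3 m/s^2, t = 9 s
Using s = v0*t + (1/2)*a*t^2
s = 4*9 + (1/2)*3*9^2
s = 36 + (1/2)*243
s = 36 + 243/2
s = 315/2

315/2 m


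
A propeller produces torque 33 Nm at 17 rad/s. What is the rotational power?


Given: tau = 33 Nm, omega = 17 rad/s
Using P = tau * omega
P = 33 * 17
P = 561 W

561 W


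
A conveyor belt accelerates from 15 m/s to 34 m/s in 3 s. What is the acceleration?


Given: initial velocity v0 = 15 m/s, final velocity v = 34 m/s, time t = 3 s
Using a = (v - v0) / t
a = (34 - 15) / 3
a = 19 / 3
a = 19/3 m/s^2

19/3 m/s^2


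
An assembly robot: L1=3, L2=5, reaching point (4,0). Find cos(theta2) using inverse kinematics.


Given: L1 = 3, L2 = 5, target (x, y) = (4, 0)
Using cos(theta2) = (x^2 + y^2 - L1^2 - L2^2) / (2*L1*L2)
x^2 + y^2 = 4^2 + 0 = 16
L1^2 + L2^2 = 9 + 25 = 34
Numerator = 16 - 34 = -18
Denominator = 2*3*5 = 30
cos(theta2) = -18/30 = -3/5

-3/5


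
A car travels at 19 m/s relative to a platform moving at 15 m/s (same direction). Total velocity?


Given: object velocity = 19 m/s, platform velocity = 15 m/s (same direction)
Using classical velocity addition: v_total = v_object + v_platform
v_total = 19 + 15
v_total = 34 m/s

34 m/s


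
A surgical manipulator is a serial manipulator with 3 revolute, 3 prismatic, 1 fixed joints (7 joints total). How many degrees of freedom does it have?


Given: serial robot with 3 revolute, 3 prismatic, 1 fixed joints
DOF contribution per joint type: revolute=1, prismatic=1, spherical=3, fixed=0
DOF = 3*1 + 3*1 + 1*0
DOF = 6

6


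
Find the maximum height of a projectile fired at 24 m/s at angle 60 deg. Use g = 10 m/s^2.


Given: v0 = 24 m/s, theta = 60 deg, g = 10 m/s^2
sin^2(60) = 3/4
Using H = v0^2 * sin^2(theta) / (2*g)
H = 24^2 * 3/4 / (2*10)
H = 576 * 3/4 / 20
H = 432 / 20
H = 108/5 m

108/5 m


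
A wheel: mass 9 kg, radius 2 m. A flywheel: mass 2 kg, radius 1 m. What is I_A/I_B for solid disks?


Given: M1=9 kg, R1=2 m, M2=2 kg, R2=1 m
For a disk: I = (1/2)*M*R^2, so I_A/I_B = (M1*R1^2)/(M2*R2^2)
M1*R1^2 = 9*4 = 36
M2*R2^2 = 2*1 = 2
I_A/I_B = 36/2 = 18

18


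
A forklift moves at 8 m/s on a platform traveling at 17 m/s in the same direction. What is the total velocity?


Given: object velocity = 8 m/s, platform velocity = 17 m/s (same direction)
Using classical velocity addition: v_total = v_object + v_platform
v_total = 8 + 17
v_total = 25 m/s

25 m/s
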